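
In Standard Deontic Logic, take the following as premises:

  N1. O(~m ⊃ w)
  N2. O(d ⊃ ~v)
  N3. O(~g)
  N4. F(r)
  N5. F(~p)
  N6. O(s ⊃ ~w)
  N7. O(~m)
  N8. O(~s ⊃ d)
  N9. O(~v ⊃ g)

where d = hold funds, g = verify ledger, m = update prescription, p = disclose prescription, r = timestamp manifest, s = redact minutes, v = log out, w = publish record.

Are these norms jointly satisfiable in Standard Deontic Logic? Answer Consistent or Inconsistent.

From premise 3 we have O(~g).
The contrapositive of premise 9 (O(~v ⊃ g)) is O(~g ⊃ v), and O(~g) is already established, so O(v).
Premise 2 is O(d ⊃ ~v); contrapositively O(v ⊃ ~d). Since O(v) holds, K gives O(~d).
The contrapositive of premise 8 (O(~s ⊃ d)) is O(~d ⊃ s), and O(~d) is already established, so O(s).
Applying K to premise 6 (O(s ⊃ ~w)) and O(s) yields O(~w).
Premise 1 is O(~m ⊃ w); contrapositively O(~w ⊃ m). Since O(~w) holds, K gives O(m).
But premise 7 directly asserts O(~m).
We now have both O(m) and O(~m) — m is simultaneously obligatory and forbidden, violating the D-axiom.

Inconsistent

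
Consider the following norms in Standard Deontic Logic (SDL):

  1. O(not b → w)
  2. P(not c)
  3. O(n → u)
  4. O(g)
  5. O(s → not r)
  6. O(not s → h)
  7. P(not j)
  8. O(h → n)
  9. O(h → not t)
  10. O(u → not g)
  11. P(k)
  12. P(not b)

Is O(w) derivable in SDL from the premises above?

No

Premise 1 is O(not b → w), but O(not b) is not derivable from the premises (the permission P(not b) asserts only not O(b), not O(not b)), so it does not yield O(w).
No other premise forces O(w). An ideal world satisfying every premise can still have w false, so O(w) is not derivable.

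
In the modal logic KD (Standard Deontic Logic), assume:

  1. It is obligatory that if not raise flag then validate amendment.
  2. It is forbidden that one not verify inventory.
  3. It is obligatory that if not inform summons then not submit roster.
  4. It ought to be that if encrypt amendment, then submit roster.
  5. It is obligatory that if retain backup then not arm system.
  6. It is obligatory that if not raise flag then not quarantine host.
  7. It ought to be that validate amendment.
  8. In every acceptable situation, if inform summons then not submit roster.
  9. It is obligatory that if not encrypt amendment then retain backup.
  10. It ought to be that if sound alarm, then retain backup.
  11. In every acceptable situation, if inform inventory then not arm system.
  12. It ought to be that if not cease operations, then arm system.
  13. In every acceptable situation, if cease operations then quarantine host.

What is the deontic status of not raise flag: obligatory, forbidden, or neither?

Premises 8 and 3 are O(inform_summons → ¬submit_roster) and O(¬inform_summons → ¬submit_roster); every ideal world satisfies inform_summons or ¬inform_summons, so in either case ¬submit_roster holds — hence O(¬submit_roster).
Premise 4 is O(encrypt_amendment → submit_roster); contrapositively O(¬submit_roster → ¬encrypt_amendment). Since O(¬submit_roster) holds, K gives O(¬encrypt_amendment).
Premise 9 is O(¬encrypt_amendment → retain_backup); since O(¬encrypt_amendment), deontic closure gives O(retain_backup).
Premise 5 is O(retain_backup → ¬arm_system); since O(retain_backup), deontic closure gives O(¬arm_system).
Premise 12, O(¬cease_operations → arm_system), contraposes to O(¬arm_system → cease_operations); with O(¬arm_system) we get O(cease_operations).
With premise 13, O(cease_operations → quarantine_host), the K-axiom yields O(quarantine_host).
Premise 6, O(¬raise_flag → ¬quarantine_host), contraposes to O(quarantine_host → raise_flag); with O(quarantine_host) we get O(raise_flag).
Premises 1, 2, 7, 10, 11 do not contribute to this derivation.
Thus O(raise_flag), which is F(¬raise_flag): ¬raise_flag is forbidden.

Forbidden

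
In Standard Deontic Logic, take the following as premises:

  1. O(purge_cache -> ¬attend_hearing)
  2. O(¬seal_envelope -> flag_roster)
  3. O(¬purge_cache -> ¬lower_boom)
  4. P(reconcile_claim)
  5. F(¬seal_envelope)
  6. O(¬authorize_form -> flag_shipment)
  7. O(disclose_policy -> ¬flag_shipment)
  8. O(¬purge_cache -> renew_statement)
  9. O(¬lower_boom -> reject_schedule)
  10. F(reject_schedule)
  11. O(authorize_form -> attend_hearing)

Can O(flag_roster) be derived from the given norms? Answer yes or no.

Premise 2 is O(¬seal_envelope -> flag_roster), but O(¬seal_envelope) is not derivable from the premises, so it does not yield O(flag_roster).
No other premise forces O(flag_roster). An ideal world satisfying every premise can still have flag_roster false, so O(flag_roster) is not derivable.

No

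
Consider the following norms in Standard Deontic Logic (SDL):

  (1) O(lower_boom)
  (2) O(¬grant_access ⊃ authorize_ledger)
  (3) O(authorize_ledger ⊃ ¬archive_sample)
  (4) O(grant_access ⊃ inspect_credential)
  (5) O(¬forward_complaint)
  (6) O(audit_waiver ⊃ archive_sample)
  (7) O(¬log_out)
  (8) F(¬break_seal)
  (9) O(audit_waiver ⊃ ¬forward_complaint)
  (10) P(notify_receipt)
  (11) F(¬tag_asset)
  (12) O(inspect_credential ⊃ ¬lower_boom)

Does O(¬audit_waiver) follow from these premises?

Yes

Premise 1 states O(lower_boom) outright.
Premise 12 is O(inspect_credential ⊃ ¬lower_boom); contrapositively O(lower_boom ⊃ ¬inspect_credential). Since O(lower_boom) holds, K gives O(¬inspect_credential).
Premise 4 is O(grant_access ⊃ inspect_credential); contrapositively O(¬inspect_credential ⊃ ¬grant_access). Since O(¬inspect_credential) holds, K gives O(¬grant_access).
Applying K to premise 2 (O(¬grant_access ⊃ authorize_ledger)) and O(¬grant_access) yields O(authorize_ledger).
Premise 3 is O(authorize_ledger ⊃ ¬archive_sample); since O(authorize_ledger), deontic closure gives O(¬archive_sample).
Premise 6, O(audit_waiver ⊃ archive_sample), contraposes to O(¬archive_sample ⊃ ¬audit_waiver); with O(¬archive_sample) we get O(¬audit_waiver).
Premises 5, 7, 8, 9, 10, 11 do not contribute to this derivation.
So O(¬audit_waiver) follows.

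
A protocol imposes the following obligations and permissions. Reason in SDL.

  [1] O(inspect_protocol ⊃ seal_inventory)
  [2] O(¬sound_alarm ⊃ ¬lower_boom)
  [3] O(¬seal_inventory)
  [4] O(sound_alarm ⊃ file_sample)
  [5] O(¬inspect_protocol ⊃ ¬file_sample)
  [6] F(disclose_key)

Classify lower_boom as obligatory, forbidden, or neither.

Forbidden

From premise 3 we have O(¬seal_inventory).
Premise 1 is O(inspect_protocol ⊃ seal_inventory); contrapositively O(¬seal_inventory ⊃ ¬inspect_protocol). Since O(¬seal_inventory) holds, K gives O(¬inspect_protocol).
Applying K to premise 5 (O(¬inspect_protocol ⊃ ¬file_sample)) and O(¬inspect_protocol) yields O(¬file_sample).
Premise 4 is O(sound_alarm ⊃ file_sample); contrapositively O(¬file_sample ⊃ ¬sound_alarm). Since O(¬file_sample) holds, K gives O(¬sound_alarm).
Premise 2 is O(¬sound_alarm ⊃ ¬lower_boom); since O(¬sound_alarm), deontic closure gives O(¬lower_boom).
Premise 6 does not contribute to this derivation.
Thus O(¬lower_boom), which is F(lower_boom): lower_boom is forbidden.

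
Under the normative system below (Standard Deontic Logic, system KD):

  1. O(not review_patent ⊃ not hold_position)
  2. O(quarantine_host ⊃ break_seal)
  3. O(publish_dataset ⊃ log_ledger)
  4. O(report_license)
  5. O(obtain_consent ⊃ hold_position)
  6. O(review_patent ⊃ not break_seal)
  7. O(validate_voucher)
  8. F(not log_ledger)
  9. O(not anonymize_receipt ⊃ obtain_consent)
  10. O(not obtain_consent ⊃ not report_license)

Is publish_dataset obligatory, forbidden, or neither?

Premise 3 is O(publish_dataset ⊃ log_ledger); even if O(log_ledger) held, inferring O(publish_dataset) would be affirming the consequent — invalid.
No premise or chain of K-axiom applications forces O(publish_dataset), and none forces O(not publish_dataset). So publish_dataset is neither obligatory nor forbidden under these norms.

Neither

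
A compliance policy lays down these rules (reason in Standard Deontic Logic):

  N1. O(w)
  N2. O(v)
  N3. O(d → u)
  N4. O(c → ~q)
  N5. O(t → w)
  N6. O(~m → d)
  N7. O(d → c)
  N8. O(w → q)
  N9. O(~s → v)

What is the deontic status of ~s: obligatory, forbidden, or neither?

Neither

Premise 9 is O(~s → v); even if O(v) held, inferring O(~s) would be affirming the consequent — invalid.
No premise or chain of K-axiom applications forces O(~s), and none forces O(s). So ~s is neither obligatory nor forbidden under these norms.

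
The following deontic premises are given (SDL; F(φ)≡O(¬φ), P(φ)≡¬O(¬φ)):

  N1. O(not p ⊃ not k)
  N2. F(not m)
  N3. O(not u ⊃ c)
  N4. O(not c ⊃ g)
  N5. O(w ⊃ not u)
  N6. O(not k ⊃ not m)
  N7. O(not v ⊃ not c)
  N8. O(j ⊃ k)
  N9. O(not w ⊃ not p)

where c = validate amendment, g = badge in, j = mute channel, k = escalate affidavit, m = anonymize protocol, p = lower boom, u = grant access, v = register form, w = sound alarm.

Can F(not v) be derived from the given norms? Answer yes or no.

F(not m) at premise 2 means O(m).
Premise 6, O(not k ⊃ not m), contraposes to O(m ⊃ k); with O(m) we get O(k).
Premise 1 is O(not p ⊃ not k); contrapositively O(k ⊃ p). Since O(k) holds, K gives O(p).
The contrapositive of premise 9 (O(not w ⊃ not p)) is O(p ⊃ w), and O(p) is already established, so O(w).
Premise 5 is O(w ⊃ not u); since O(w), deontic closure gives O(not u).
Premise 3 is O(not u ⊃ c); since O(not u), deontic closure gives O(c).
Premise 7, O(not v ⊃ not c), contraposes to O(c ⊃ v); with O(c) we get O(v).
Premises 4, 8 do not contribute to this derivation.
So O(v) holds, i.e. F(not v). The claim follows.

Yes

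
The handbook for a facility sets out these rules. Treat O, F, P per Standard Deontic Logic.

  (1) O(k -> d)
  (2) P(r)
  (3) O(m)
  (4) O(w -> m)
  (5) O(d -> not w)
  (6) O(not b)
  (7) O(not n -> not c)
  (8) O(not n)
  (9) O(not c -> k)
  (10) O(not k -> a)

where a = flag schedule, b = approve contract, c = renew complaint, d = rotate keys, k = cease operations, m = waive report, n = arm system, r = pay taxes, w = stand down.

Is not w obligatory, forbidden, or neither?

Obligatory

Premise 8 states O(not n) outright.
From O(not n) and premise 7, O(not n -> not c), we obtain O(not c).
With premise 9, O(not c -> k), the K-axiom yields O(k).
From O(k) and premise 1, O(k -> d), we obtain O(d).
With premise 5, O(d -> not w), the K-axiom yields O(not w).
Premises 2, 3, 4, 6, 10 do not contribute to this derivation.
Hence not w is obligatory.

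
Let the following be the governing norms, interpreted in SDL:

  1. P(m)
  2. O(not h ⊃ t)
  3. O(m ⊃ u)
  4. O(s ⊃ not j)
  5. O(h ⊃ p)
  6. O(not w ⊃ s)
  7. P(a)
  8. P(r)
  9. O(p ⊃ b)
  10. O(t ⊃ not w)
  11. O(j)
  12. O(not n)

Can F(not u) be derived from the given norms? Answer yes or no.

Premise 3 is O(m ⊃ u), but O(m) is not derivable from the premises (the permission P(m) asserts only not O(not m), not O(m)), so it does not yield O(u).
No other premise forces O(u). An ideal world satisfying every premise can still have not u true, so F(not u) is not derivable.

No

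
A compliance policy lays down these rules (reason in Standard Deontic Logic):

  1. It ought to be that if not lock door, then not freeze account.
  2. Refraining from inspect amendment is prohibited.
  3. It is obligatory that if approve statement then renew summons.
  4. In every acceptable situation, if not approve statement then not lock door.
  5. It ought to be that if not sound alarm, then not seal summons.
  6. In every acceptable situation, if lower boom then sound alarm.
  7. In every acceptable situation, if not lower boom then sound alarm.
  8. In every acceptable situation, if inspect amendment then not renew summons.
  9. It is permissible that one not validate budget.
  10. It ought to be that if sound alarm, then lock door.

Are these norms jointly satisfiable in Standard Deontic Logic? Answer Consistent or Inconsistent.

Inconsistent

By case analysis on lower_boom: premise 6 gives O(lower_boom → sound_alarm) and premise 7 gives O(¬lower_boom → sound_alarm), so O(sound_alarm) either way.
Premise 10 is O(sound_alarm → lock_door); since O(sound_alarm), deontic closure gives O(lock_door).
Premise 4 is O(¬approve_statement → ¬lock_door); contrapositively O(lock_door → approve_statement). Since O(lock_door) holds, K gives O(approve_statement).
With premise 3, O(approve_statement → renew_summons), the K-axiom yields O(renew_summons).
Premise 8, O(inspect_amendment → ¬renew_summons), contraposes to O(renew_summons → ¬inspect_amendment); with O(renew_summons) we get O(¬inspect_amendment).
Yet premise 2 is F(¬inspect_amendment), i.e. O(inspect_amendment).
We now have both O(¬inspect_amendment) and O(inspect_amendment) — inspect_amendment is simultaneously obligatory and forbidden, violating the D-axiom.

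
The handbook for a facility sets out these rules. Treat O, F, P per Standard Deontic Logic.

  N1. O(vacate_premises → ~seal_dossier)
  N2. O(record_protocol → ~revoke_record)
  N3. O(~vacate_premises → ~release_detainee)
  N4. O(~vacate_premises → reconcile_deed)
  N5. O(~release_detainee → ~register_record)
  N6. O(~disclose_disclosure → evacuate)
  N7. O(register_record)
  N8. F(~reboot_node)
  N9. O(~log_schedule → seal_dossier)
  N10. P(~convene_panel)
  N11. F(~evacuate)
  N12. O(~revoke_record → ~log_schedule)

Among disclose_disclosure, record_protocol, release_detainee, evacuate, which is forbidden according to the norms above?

record_protocol

Premise 7 gives O(register_record).
Premise 5 is O(~release_detainee → ~register_record); contrapositively O(register_record → release_detainee). Since O(register_record) holds, K gives O(release_detainee).
Premise 3, O(~vacate_premises → ~release_detainee), contraposes to O(release_detainee → vacate_premises); with O(release_detainee) we get O(vacate_premises).
Applying K to premise 1 (O(vacate_premises → ~seal_dossier)) and O(vacate_premises) yields O(~seal_dossier).
The contrapositive of premise 9 (O(~log_schedule → seal_dossier)) is O(~seal_dossier → log_schedule), and O(~seal_dossier) is already established, so O(log_schedule).
Premise 12 is O(~revoke_record → ~log_schedule); contrapositively O(log_schedule → revoke_record). Since O(log_schedule) holds, K gives O(revoke_record).
The contrapositive of premise 2 (O(record_protocol → ~revoke_record)) is O(revoke_record → ~record_protocol), and O(revoke_record) is already established, so O(~record_protocol).
So O(~record_protocol) holds, i.e. record_protocol is forbidden. None of the other listed options is forbidden under the premises.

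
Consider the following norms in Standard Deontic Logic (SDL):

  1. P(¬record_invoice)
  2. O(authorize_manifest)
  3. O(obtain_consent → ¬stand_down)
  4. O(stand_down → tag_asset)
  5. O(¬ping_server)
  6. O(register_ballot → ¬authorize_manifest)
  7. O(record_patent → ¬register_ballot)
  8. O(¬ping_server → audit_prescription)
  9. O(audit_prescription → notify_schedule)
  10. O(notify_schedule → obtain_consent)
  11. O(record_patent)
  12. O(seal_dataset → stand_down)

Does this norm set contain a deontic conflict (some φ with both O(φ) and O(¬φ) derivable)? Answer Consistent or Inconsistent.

Premise 6 is O(register_ballot → ¬authorize_manifest), but O(register_ballot) is not derivable from the premises, so it does not yield O(¬authorize_manifest).
So O(¬authorize_manifest) is not derivable, and the apparent clash with O(authorize_manifest) does not arise.
A world satisfying every obligation exists (e.g. audit_prescription=true, authorize_manifest=true, notify_schedule=true, obtain_consent=true, ping_server=false, record_invoice=false, record_patent=true, register_ballot=false, seal_dataset=false, stand_down=false, tag_asset=false); no atom is both obligatory and forbidden, so the set is consistent.

Consistent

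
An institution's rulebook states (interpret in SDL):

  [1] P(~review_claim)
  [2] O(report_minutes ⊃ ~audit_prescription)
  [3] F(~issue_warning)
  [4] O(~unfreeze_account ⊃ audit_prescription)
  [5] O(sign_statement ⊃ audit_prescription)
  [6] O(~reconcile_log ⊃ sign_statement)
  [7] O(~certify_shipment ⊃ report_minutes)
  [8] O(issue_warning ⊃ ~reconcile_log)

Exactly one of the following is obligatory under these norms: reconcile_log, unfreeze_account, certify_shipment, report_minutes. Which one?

certify_shipment

F(~issue_warning) at premise 3 means O(issue_warning).
Applying K to premise 8 (O(issue_warning ⊃ ~reconcile_log)) and O(issue_warning) yields O(~reconcile_log).
From O(~reconcile_log) and premise 6, O(~reconcile_log ⊃ sign_statement), we obtain O(sign_statement).
From O(sign_statement) and premise 5, O(sign_statement ⊃ audit_prescription), we obtain O(audit_prescription).
The contrapositive of premise 2 (O(report_minutes ⊃ ~audit_prescription)) is O(audit_prescription ⊃ ~report_minutes), and O(audit_prescription) is already established, so O(~report_minutes).
Premise 7, O(~certify_shipment ⊃ report_minutes), contraposes to O(~report_minutes ⊃ certify_shipment); with O(~report_minutes) we get O(certify_shipment).
So O(certify_shipment) holds — certify_shipment is obligatory. None of the other listed options is made obligatory by any chain of premises.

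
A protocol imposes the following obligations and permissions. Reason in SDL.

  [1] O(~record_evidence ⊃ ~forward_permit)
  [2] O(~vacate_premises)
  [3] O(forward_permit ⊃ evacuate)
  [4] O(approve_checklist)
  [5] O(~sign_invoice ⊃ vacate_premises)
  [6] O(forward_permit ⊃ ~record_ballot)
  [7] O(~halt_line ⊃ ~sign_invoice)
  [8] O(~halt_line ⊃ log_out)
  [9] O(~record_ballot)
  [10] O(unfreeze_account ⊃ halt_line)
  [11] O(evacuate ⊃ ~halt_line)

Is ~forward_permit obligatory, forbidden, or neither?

Obligatory

Premise 2 gives O(~vacate_premises).
The contrapositive of premise 5 (O(~sign_invoice ⊃ vacate_premises)) is O(~vacate_premises ⊃ sign_invoice), and O(~vacate_premises) is already established, so O(sign_invoice).
The contrapositive of premise 7 (O(~halt_line ⊃ ~sign_invoice)) is O(sign_invoice ⊃ halt_line), and O(sign_invoice) is already established, so O(halt_line).
Premise 11, O(evacuate ⊃ ~halt_line), contraposes to O(halt_line ⊃ ~evacuate); with O(halt_line) we get O(~evacuate).
Premise 3 is O(forward_permit ⊃ evacuate); contrapositively O(~evacuate ⊃ ~forward_permit). Since O(~evacuate) holds, K gives O(~forward_permit).
Premises 1, 4, 6, 8, 9, 10 do not contribute to this derivation.
Hence ~forward_permit is obligatory.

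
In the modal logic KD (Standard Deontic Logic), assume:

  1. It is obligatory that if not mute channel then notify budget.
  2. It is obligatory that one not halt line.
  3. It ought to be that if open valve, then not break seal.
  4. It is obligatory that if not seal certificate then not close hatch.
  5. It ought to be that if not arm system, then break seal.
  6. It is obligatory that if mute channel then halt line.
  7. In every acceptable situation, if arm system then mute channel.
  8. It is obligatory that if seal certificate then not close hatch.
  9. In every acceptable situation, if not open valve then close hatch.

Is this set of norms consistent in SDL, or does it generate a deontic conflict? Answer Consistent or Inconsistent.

Premises 8 and 4 are O(seal_certificate → ¬close_hatch) and O(¬seal_certificate → ¬close_hatch); every ideal world satisfies seal_certificate or ¬seal_certificate, so in either case ¬close_hatch holds — hence O(¬close_hatch).
The contrapositive of premise 9 (O(¬open_valve → close_hatch)) is O(¬close_hatch → open_valve), and O(¬close_hatch) is already established, so O(open_valve).
From O(open_valve) and premise 3, O(open_valve → ¬break_seal), we obtain O(¬break_seal).
The contrapositive of premise 5 (O(¬arm_system → break_seal)) is O(¬break_seal → arm_system), and O(¬break_seal) is already established, so O(arm_system).
Applying K to premise 7 (O(arm_system → mute_channel)) and O(arm_system) yields O(mute_channel).
Applying K to premise 6 (O(mute_channel → halt_line)) and O(mute_channel) yields O(halt_line).
However, premise 2 gives O(¬halt_line).
We now have both O(halt_line) and O(¬halt_line) — halt_line is simultaneously obligatory and forbidden, violating the D-axiom.

Inconsistent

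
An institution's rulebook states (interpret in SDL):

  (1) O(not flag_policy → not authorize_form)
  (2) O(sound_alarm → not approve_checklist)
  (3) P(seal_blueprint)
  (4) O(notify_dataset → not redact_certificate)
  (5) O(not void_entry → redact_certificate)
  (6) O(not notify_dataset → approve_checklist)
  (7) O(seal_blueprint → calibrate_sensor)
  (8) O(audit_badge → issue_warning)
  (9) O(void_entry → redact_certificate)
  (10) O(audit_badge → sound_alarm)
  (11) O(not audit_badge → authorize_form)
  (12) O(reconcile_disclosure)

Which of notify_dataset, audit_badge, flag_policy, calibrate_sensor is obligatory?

Premises 9 and 5 are O(void_entry → redact_certificate) and O(not void_entry → redact_certificate); every ideal world satisfies void_entry or not void_entry, so in either case redact_certificate holds — hence O(redact_certificate).
Premise 4, O(notify_dataset → not redact_certificate), contraposes to O(redact_certificate → not notify_dataset); with O(redact_certificate) we get O(not notify_dataset).
Premise 6 is O(not notify_dataset → approve_checklist); since O(not notify_dataset), deontic closure gives O(approve_checklist).
Premise 2, O(sound_alarm → not approve_checklist), contraposes to O(approve_checklist → not sound_alarm); with O(approve_checklist) we get O(not sound_alarm).
Premise 10 is O(audit_badge → sound_alarm); contrapositively O(not sound_alarm → not audit_badge). Since O(not sound_alarm) holds, K gives O(not audit_badge).
Applying K to premise 11 (O(not audit_badge → authorize_form)) and O(not audit_badge) yields O(authorize_form).
The contrapositive of premise 1 (O(not flag_policy → not authorize_form)) is O(authorize_form → flag_policy), and O(authorize_form) is already established, so O(flag_policy).
So O(flag_policy) holds — flag_policy is obligatory. None of the other listed options is made obligatory by any chain of premises.

flag_policy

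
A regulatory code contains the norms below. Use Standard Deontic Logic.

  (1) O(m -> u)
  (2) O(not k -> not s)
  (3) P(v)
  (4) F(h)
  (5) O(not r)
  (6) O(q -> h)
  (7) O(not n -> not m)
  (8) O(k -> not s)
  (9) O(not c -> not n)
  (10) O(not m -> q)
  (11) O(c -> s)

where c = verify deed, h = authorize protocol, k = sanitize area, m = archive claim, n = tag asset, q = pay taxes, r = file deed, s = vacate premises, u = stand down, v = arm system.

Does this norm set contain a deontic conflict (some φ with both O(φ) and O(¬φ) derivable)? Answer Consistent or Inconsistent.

By case analysis on not k: premise 2 gives O(not k -> not s) and premise 8 gives O(k -> not s), so O(not s) either way.
The contrapositive of premise 11 (O(c -> s)) is O(not s -> not c), and O(not s) is already established, so O(not c).
With premise 9, O(not c -> not n), the K-axiom yields O(not n).
Premise 7 is O(not n -> not m); since O(not n), deontic closure gives O(not m).
Premise 10 is O(not m -> q); since O(not m), deontic closure gives O(q).
Premise 6 is O(q -> h); since O(q), deontic closure gives O(h).
Yet premise 4 is F(h), i.e. O(not h).
We now have both O(h) and O(not h) — h is simultaneously obligatory and forbidden, violating the D-axiom.

Inconsistent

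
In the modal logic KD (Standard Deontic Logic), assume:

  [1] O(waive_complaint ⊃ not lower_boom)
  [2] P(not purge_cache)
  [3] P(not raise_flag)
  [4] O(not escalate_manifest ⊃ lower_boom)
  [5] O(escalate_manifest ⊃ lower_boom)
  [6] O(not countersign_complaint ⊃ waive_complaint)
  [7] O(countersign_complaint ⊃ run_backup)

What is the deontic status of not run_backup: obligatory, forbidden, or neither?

Forbidden

By case analysis on escalate_manifest: premise 5 gives O(escalate_manifest ⊃ lower_boom) and premise 4 gives O(not escalate_manifest ⊃ lower_boom), so O(lower_boom) either way.
Premise 1 is O(waive_complaint ⊃ not lower_boom); contrapositively O(lower_boom ⊃ not waive_complaint). Since O(lower_boom) holds, K gives O(not waive_complaint).
Premise 6, O(not countersign_complaint ⊃ waive_complaint), contraposes to O(not waive_complaint ⊃ countersign_complaint); with O(not waive_complaint) we get O(countersign_complaint).
Applying K to premise 7 (O(countersign_complaint ⊃ run_backup)) and O(countersign_complaint) yields O(run_backup).
Premises 2, 3 do not contribute to this derivation.
Thus O(run_backup), which is F(not run_backup): not run_backup is forbidden.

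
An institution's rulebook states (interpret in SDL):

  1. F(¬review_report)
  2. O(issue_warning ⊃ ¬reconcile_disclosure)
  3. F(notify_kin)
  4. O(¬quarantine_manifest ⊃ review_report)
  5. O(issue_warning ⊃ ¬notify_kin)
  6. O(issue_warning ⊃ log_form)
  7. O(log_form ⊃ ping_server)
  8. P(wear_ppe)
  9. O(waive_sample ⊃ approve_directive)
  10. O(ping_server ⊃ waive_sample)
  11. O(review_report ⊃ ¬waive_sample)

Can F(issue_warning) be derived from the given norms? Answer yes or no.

F(¬review_report) at premise 1 means O(review_report).
Applying K to premise 11 (O(review_report ⊃ ¬waive_sample)) and O(review_report) yields O(¬waive_sample).
Premise 10, O(ping_server ⊃ waive_sample), contraposes to O(¬waive_sample ⊃ ¬ping_server); with O(¬waive_sample) we get O(¬ping_server).
The contrapositive of premise 7 (O(log_form ⊃ ping_server)) is O(¬ping_server ⊃ ¬log_form), and O(¬ping_server) is already established, so O(¬log_form).
Premise 6 is O(issue_warning ⊃ log_form); contrapositively O(¬log_form ⊃ ¬issue_warning). Since O(¬log_form) holds, K gives O(¬issue_warning).
Premises 2, 3, 4, 5, 8, 9 do not contribute to this derivation.
So O(¬issue_warning) holds, i.e. F(issue_warning). The claim follows.

Yes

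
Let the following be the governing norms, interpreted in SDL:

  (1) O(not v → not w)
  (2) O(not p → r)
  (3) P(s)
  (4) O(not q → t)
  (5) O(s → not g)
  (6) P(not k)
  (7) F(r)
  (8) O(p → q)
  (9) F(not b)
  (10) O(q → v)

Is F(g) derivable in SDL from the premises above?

No

Premise 5 is O(s → not g), but O(s) is not derivable from the premises (the permission P(s) asserts only not O(not s), not O(s)), so it does not yield O(not g).
No other premise forces O(not g). An ideal world satisfying every premise can still have g true, so F(g) is not derivable.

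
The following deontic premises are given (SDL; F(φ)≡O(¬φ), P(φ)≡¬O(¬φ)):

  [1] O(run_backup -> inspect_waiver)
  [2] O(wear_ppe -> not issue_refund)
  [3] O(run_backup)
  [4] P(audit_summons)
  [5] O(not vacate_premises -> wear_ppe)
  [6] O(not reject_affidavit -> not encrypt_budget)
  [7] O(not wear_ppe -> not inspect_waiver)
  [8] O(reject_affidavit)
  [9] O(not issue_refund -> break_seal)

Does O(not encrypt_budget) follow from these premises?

Premise 6 is O(not reject_affidavit -> not encrypt_budget), but O(not reject_affidavit) is not derivable from the premises, so it does not yield O(not encrypt_budget).
No other premise forces O(not encrypt_budget). An ideal world satisfying every premise can still have not encrypt_budget false, so O(not encrypt_budget) is not derivable.

No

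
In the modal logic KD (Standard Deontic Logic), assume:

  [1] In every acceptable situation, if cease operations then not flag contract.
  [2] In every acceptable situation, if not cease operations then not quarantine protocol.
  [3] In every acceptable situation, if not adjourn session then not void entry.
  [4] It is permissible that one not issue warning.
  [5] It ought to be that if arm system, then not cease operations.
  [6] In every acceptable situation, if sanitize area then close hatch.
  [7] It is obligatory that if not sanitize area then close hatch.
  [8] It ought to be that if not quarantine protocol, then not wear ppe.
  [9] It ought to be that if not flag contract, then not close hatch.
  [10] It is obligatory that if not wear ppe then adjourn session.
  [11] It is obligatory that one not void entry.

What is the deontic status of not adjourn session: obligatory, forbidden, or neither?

Premises 7 and 6 are O(¬sanitize_area → close_hatch) and O(sanitize_area → close_hatch); every ideal world satisfies ¬sanitize_area or sanitize_area, so in either case close_hatch holds — hence O(close_hatch).
Premise 9, O(¬flag_contract → ¬close_hatch), contraposes to O(close_hatch → flag_contract); with O(close_hatch) we get O(flag_contract).
Premise 1 is O(cease_operations → ¬flag_contract); contrapositively O(flag_contract → ¬cease_operations). Since O(flag_contract) holds, K gives O(¬cease_operations).
Applying K to premise 2 (O(¬cease_operations → ¬quarantine_protocol)) and O(¬cease_operations) yields O(¬quarantine_protocol).
Premise 8 is O(¬quarantine_protocol → ¬wear_ppe); since O(¬quarantine_protocol), deontic closure gives O(¬wear_ppe).
Premise 10 is O(¬wear_ppe → adjourn_session); since O(¬wear_ppe), deontic closure gives O(adjourn_session).
Premises 3, 4, 5, 11 do not contribute to this derivation.
Thus O(adjourn_session), which is F(¬adjourn_session): ¬adjourn_session is forbidden.

Forbidden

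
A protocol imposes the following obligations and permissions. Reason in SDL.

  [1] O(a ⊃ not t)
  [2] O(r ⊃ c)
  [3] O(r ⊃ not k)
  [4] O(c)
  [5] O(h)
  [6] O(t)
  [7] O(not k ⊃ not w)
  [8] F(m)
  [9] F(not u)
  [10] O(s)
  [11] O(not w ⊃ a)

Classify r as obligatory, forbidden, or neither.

Premise 6 states O(t) outright.
The contrapositive of premise 1 (O(a ⊃ not t)) is O(t ⊃ not a), and O(t) is already established, so O(not a).
The contrapositive of premise 11 (O(not w ⊃ a)) is O(not a ⊃ w), and O(not a) is already established, so O(w).
Premise 7, O(not k ⊃ not w), contraposes to O(w ⊃ k); with O(w) we get O(k).
Premise 3, O(r ⊃ not k), contraposes to O(k ⊃ not r); with O(k) we get O(not r).
Premises 2, 4, 5, 8, 9, 10 do not contribute to this derivation.
Thus O(not r), which is F(r): r is forbidden.

Forbidden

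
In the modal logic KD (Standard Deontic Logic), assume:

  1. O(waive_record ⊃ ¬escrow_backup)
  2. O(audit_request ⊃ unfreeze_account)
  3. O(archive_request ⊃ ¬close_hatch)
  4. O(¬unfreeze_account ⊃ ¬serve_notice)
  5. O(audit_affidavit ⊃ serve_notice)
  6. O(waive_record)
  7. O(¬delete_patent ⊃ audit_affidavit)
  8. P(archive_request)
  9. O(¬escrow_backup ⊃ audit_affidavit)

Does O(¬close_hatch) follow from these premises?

No

Premise 3 is O(archive_request ⊃ ¬close_hatch), but O(archive_request) is not derivable from the premises (the permission P(archive_request) asserts only ¬O(¬archive_request), not O(archive_request)), so it does not yield O(¬close_hatch).
No other premise forces O(¬close_hatch). An ideal world satisfying every premise can still have ¬close_hatch false, so O(¬close_hatch) is not derivable.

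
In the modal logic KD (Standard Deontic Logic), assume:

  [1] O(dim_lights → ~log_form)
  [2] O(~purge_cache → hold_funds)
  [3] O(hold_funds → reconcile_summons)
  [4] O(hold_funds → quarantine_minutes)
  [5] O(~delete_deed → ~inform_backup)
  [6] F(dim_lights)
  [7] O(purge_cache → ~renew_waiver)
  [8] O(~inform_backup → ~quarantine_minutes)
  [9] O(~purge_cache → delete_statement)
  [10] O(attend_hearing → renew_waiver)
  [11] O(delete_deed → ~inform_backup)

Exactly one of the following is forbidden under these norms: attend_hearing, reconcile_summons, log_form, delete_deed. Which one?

Premises 11 and 5 are O(delete_deed → ~inform_backup) and O(~delete_deed → ~inform_backup); every ideal world satisfies delete_deed or ~delete_deed, so in either case ~inform_backup holds — hence O(~inform_backup).
From O(~inform_backup) and premise 8, O(~inform_backup → ~quarantine_minutes), we obtain O(~quarantine_minutes).
Premise 4, O(hold_funds → quarantine_minutes), contraposes to O(~quarantine_minutes → ~hold_funds); with O(~quarantine_minutes) we get O(~hold_funds).
The contrapositive of premise 2 (O(~purge_cache → hold_funds)) is O(~hold_funds → purge_cache), and O(~hold_funds) is already established, so O(purge_cache).
Applying K to premise 7 (O(purge_cache → ~renew_waiver)) and O(purge_cache) yields O(~renew_waiver).
The contrapositive of premise 10 (O(attend_hearing → renew_waiver)) is O(~renew_waiver → ~attend_hearing), and O(~renew_waiver) is already established, so O(~attend_hearing).
So O(~attend_hearing) holds, i.e. attend_hearing is forbidden. None of the other listed options is forbidden under the premises.

attend_hearing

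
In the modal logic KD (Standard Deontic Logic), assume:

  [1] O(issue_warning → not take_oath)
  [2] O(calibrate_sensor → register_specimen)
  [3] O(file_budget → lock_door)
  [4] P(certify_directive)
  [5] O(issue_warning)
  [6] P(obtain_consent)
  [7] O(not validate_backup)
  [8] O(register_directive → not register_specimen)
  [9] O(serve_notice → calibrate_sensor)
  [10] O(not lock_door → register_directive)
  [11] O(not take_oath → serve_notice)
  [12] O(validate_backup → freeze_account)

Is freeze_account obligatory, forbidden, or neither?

Neither

Premise 12 is O(validate_backup → freeze_account), but O(validate_backup) is not derivable from the premises, so it does not yield O(freeze_account).
No premise or chain of K-axiom applications forces O(freeze_account), and none forces O(not freeze_account). So freeze_account is neither obligatory nor forbidden under these norms.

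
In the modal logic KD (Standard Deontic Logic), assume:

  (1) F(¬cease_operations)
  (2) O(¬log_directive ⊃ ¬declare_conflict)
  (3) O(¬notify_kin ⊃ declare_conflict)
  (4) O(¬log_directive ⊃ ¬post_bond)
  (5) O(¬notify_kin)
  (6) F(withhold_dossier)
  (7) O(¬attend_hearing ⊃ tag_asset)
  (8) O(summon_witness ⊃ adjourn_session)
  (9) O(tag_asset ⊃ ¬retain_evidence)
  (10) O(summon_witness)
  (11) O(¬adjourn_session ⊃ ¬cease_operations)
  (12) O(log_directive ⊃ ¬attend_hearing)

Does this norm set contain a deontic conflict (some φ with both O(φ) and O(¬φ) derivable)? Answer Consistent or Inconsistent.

Consistent

Premise 11 is O(¬adjourn_session ⊃ ¬cease_operations), but O(¬adjourn_session) is not derivable from the premises, so it does not yield O(¬cease_operations).
So O(¬cease_operations) is not derivable, and the apparent clash with O(cease_operations) does not arise.
A world satisfying every obligation exists (e.g. adjourn_session=true, attend_hearing=false, cease_operations=true, declare_conflict=true, log_directive=true, notify_kin=false, post_bond=false, retain_evidence=false, summon_witness=true, tag_asset=true, withhold_dossier=false); no atom is both obligatory and forbidden, so the set is consistent.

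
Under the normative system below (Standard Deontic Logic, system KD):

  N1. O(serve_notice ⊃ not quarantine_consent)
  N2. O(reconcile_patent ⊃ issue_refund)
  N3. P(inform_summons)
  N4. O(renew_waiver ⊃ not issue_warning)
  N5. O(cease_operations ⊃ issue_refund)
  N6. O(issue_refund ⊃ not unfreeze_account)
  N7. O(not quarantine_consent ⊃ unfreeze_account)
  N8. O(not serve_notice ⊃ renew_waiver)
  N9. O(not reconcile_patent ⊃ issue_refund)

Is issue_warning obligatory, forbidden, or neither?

Premises 9 and 2 cover both cases: O(not reconcile_patent ⊃ issue_refund) and O(reconcile_patent ⊃ issue_refund). Since not reconcile_patent ∨ reconcile_patent is a tautology, O(issue_refund) follows.
With premise 6, O(issue_refund ⊃ not unfreeze_account), the K-axiom yields O(not unfreeze_account).
Premise 7 is O(not quarantine_consent ⊃ unfreeze_account); contrapositively O(not unfreeze_account ⊃ quarantine_consent). Since O(not unfreeze_account) holds, K gives O(quarantine_consent).
Premise 1, O(serve_notice ⊃ not quarantine_consent), contraposes to O(quarantine_consent ⊃ not serve_notice); with O(quarantine_consent) we get O(not serve_notice).
With premise 8, O(not serve_notice ⊃ renew_waiver), the K-axiom yields O(renew_waiver).
Premise 4 is O(renew_waiver ⊃ not issue_warning); since O(renew_waiver), deontic closure gives O(not issue_warning).
Premises 3, 5 do not contribute to this derivation.
Thus O(not issue_warning), which is F(issue_warning): issue_warning is forbidden.

Forbidden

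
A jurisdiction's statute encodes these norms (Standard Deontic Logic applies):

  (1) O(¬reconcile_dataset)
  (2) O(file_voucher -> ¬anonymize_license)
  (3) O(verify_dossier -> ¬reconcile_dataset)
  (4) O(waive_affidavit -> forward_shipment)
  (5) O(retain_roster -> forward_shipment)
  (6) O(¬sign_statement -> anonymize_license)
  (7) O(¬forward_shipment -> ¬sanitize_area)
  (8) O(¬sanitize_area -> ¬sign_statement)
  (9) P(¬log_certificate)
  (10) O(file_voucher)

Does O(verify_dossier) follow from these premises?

No

Premise 3 is O(verify_dossier -> ¬reconcile_dataset); even if O(¬reconcile_dataset) held, inferring O(verify_dossier) would be affirming the consequent — invalid.
No other premise forces O(verify_dossier). An ideal world satisfying every premise can still have verify_dossier false, so O(verify_dossier) is not derivable.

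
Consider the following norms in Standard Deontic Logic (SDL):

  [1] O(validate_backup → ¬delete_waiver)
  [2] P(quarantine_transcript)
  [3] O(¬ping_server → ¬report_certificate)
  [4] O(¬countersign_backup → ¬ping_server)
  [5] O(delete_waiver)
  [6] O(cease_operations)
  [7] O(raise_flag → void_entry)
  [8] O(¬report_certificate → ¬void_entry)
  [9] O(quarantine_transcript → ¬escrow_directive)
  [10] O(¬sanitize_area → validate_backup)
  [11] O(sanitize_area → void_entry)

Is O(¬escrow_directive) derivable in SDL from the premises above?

No

Premise 9 is O(quarantine_transcript → ¬escrow_directive), but O(quarantine_transcript) is not derivable from the premises (the permission P(quarantine_transcript) asserts only ¬O(¬quarantine_transcript), not O(quarantine_transcript)), so it does not yield O(¬escrow_directive).
No other premise forces O(¬escrow_directive). An ideal world satisfying every premise can still have ¬escrow_directive false, so O(¬escrow_directive) is not derivable.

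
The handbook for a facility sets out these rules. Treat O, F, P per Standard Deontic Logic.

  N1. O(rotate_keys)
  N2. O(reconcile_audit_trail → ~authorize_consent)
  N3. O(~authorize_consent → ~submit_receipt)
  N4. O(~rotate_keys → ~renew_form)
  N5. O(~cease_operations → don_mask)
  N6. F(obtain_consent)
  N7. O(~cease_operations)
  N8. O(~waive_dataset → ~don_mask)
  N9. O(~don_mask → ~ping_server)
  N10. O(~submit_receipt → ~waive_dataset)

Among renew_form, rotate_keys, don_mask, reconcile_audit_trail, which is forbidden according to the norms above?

Premise 7 gives O(~cease_operations).
Premise 5 is O(~cease_operations → don_mask); since O(~cease_operations), deontic closure gives O(don_mask).
Premise 8, O(~waive_dataset → ~don_mask), contraposes to O(don_mask → waive_dataset); with O(don_mask) we get O(waive_dataset).
Premise 10, O(~submit_receipt → ~waive_dataset), contraposes to O(waive_dataset → submit_receipt); with O(waive_dataset) we get O(submit_receipt).
The contrapositive of premise 3 (O(~authorize_consent → ~submit_receipt)) is O(submit_receipt → authorize_consent), and O(submit_receipt) is already established, so O(authorize_consent).
The contrapositive of premise 2 (O(reconcile_audit_trail → ~authorize_consent)) is O(authorize_consent → ~reconcile_audit_trail), and O(authorize_consent) is already established, so O(~reconcile_audit_trail).
So O(~reconcile_audit_trail) holds, i.e. reconcile_audit_trail is forbidden. None of the other listed options is forbidden under the premises.

reconcile_audit_trail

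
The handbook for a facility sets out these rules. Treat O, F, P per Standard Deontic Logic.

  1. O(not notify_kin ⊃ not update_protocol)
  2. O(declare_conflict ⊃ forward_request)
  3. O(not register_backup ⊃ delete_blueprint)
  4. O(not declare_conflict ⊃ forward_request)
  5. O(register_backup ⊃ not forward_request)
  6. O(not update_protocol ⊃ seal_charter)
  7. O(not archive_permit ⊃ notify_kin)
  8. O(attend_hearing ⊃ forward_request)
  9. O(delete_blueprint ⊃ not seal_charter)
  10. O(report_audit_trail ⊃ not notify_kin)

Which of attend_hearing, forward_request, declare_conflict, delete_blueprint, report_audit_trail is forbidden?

Premises 2 and 4 are O(declare_conflict ⊃ forward_request) and O(not declare_conflict ⊃ forward_request); every ideal world satisfies declare_conflict or not declare_conflict, so in either case forward_request holds — hence O(forward_request).
The contrapositive of premise 5 (O(register_backup ⊃ not forward_request)) is O(forward_request ⊃ not register_backup), and O(forward_request) is already established, so O(not register_backup).
From O(not register_backup) and premise 3, O(not register_backup ⊃ delete_blueprint), we obtain O(delete_blueprint).
Premise 9 is O(delete_blueprint ⊃ not seal_charter); since O(delete_blueprint), deontic closure gives O(not seal_charter).
The contrapositive of premise 6 (O(not update_protocol ⊃ seal_charter)) is O(not seal_charter ⊃ update_protocol), and O(not seal_charter) is already established, so O(update_protocol).
Premise 1 is O(not notify_kin ⊃ not update_protocol); contrapositively O(update_protocol ⊃ notify_kin). Since O(update_protocol) holds, K gives O(notify_kin).
The contrapositive of premise 10 (O(report_audit_trail ⊃ not notify_kin)) is O(notify_kin ⊃ not report_audit_trail), and O(notify_kin) is already established, so O(not report_audit_trail).
So O(not report_audit_trail) holds, i.e. report_audit_trail is forbidden. None of the other listed options is forbidden under the premises.

report_audit_trail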